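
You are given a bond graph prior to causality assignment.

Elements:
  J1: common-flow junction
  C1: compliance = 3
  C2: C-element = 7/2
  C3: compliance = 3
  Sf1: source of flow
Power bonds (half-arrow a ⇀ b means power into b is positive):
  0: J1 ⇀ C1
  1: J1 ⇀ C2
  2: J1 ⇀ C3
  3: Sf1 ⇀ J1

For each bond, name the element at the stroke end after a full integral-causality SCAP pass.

b0 →J1
b1 →J1
b2 →J1
b3 →Sf1

b3 →Sf1  (Sf1 (Sf) sets flow on bond)
b0 →J1  (J1 flow already set via bond 3)
b1 →J1  (J1: bond 3 brought flow, rest push out)
b2 →J1  (1-jn J1 has f-setter on 3)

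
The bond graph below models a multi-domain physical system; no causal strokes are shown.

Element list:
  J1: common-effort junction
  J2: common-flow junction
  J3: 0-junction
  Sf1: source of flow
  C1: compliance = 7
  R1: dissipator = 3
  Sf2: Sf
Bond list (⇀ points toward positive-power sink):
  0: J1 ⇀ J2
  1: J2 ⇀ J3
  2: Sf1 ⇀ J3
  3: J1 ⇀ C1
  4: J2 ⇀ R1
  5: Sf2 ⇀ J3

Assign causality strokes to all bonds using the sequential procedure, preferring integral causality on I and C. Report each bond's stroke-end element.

#2 →Sf1  (Sf1 fixes flow; stroke at Sf1)
#5 →Sf2  (Sf2: flow source, stroke at near end)
#1 →J3  (only one effort-in slot at J3)
#0 →J2  (1-jn J2 has f-setter on 1)
#4 →J2  (J2: bond 1 brought flow, rest push out)
#3 →J1  (closing 0-jn rule on J1)

bond 0 stroke at J2
bond 1 stroke at J3
bond 2 stroke at Sf1
bond 3 stroke at J1
bond 4 stroke at J2
bond 5 stroke at Sf2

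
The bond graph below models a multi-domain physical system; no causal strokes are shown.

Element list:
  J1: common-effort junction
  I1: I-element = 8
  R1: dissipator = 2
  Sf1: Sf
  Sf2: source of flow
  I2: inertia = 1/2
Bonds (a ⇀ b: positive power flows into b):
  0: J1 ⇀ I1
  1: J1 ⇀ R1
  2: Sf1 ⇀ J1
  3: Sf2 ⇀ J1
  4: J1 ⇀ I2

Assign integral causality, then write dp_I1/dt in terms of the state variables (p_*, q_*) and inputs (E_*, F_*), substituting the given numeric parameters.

dp_I1/dt = 2*F_Sf1 + 2*F_Sf2 - p_I1/4 - 4*p_I2

bond 2 stroke→Sf1  (Sf1 fixes flow; stroke at Sf1)
bond 3 stroke→Sf2  (source Sf2 imposes f)
bond 0 stroke→I1  (I1 integral (f out))
bond 4 stroke→I2  (I2 integral (f out))
bond 1 stroke→J1  (J1 needs exactly one e-in)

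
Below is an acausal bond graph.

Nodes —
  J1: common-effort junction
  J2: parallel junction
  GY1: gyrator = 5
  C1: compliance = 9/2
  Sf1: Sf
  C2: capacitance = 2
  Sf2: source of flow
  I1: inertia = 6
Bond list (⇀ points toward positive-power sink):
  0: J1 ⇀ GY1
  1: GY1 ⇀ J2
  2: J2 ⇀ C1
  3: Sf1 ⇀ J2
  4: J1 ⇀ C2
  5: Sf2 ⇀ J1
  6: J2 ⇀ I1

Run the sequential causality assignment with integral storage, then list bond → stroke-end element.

β3 →Sf1  (Sf1 fixes flow; stroke at Sf1)
β5 →Sf2  (Sf2 (Sf) sets flow on bond)
β2 →J2  (C1: C, integral causality)
β1 →GY1  (J2: bond 2 brought effort, rest push out)
β6 →I1  (common-e at J2 fixed by 2)
β0 →GY1  (through GY1, causality inverts; strokes same side of GY1)
β4 →J1  (closing 0-jn rule on J1)

b0 stroke→GY1
b1 stroke→GY1
b2 stroke→J2
b3 stroke→Sf1
b4 stroke→J1
b5 stroke→Sf2
b6 stroke→I1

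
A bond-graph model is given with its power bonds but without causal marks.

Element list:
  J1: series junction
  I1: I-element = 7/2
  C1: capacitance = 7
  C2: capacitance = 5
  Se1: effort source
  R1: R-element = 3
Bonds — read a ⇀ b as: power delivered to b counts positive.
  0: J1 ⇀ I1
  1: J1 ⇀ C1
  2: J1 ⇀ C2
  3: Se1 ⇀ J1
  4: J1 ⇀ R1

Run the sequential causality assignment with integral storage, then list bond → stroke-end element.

β3 |J1  (source Se1 imposes e)
β0 |I1  (I1 integral (f out))
β1 |J1  (common-f at J1 fixed by 0)
β2 |J1  (J1: bond 0 brought flow, rest push out)
β4 |J1  (1-jn J1 has f-setter on 0)

bond 0 →I1
bond 1 →J1
bond 2 →J1
bond 3 →J1
bond 4 →J1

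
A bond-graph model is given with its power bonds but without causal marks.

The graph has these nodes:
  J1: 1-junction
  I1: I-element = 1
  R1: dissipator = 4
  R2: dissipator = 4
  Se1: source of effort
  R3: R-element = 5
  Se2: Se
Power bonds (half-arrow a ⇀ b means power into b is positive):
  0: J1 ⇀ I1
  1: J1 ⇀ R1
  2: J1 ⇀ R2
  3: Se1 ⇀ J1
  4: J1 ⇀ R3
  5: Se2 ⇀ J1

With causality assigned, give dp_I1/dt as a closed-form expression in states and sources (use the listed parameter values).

dp_I1/dt = E_Se1 + E_Se2 - 13*p_I1

#3 stroke→J1  (Se1: effort source, stroke at far end)
#5 stroke→J1  (source Se2 imposes e)
#0 stroke→I1  (I1: I, integral causality)
#1 stroke→J1  (J1: bond 0 brought flow, rest push out)
#2 stroke→J1  (1-jn J1 has f-setter on 0)
#4 stroke→J1  (J1 flow already set via bond 0)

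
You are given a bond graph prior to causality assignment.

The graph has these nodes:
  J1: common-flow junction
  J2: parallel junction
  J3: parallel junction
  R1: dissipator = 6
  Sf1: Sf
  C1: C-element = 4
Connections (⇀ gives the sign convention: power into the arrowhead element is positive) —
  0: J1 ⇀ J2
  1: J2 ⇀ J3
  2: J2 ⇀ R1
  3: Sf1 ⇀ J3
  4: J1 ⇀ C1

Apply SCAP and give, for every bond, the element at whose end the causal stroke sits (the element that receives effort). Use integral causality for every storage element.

#0 →J2
#1 →J3
#2 →R1
#3 →Sf1
#4 →J1

#3 →Sf1  (Sf1 (Sf) sets flow on bond)
#1 →J3  (J3: last free bond brings effort in)
#4 →J1  (C1: C, integral causality)
#0 →J2  (J1 needs exactly one f-in)
#2 →R1  (J2 effort already set via bond 0)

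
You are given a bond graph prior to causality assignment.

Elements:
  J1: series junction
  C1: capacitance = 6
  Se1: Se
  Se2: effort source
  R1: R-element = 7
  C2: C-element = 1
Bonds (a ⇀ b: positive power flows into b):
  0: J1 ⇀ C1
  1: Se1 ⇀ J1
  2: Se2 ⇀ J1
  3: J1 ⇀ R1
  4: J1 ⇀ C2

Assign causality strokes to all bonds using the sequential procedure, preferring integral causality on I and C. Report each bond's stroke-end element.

bond 0 stroke→J1
bond 1 stroke→J1
bond 2 stroke→J1
bond 3 stroke→R1
bond 4 stroke→J1

bond 1 stroke at J1  (Se1: effort source, stroke at far end)
bond 2 stroke at J1  (source Se2 imposes e)
bond 0 stroke at J1  (prefer integral on C1)
bond 4 stroke at J1  (prefer integral on C2)
bond 3 stroke at R1  (only one flow-in slot at J1)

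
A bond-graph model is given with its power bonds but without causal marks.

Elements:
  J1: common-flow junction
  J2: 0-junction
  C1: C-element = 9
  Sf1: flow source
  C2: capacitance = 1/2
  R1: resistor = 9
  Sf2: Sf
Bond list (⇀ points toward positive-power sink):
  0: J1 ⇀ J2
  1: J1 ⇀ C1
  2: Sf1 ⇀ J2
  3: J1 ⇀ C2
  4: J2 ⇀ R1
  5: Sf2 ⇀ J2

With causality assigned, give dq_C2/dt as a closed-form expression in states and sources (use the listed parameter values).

dq_C2/dt = -F_Sf1 - F_Sf2 - q_C1/81 - 2*q_C2/9

β2 |Sf1  (Sf1: flow source, stroke at near end)
β5 |Sf2  (source Sf2 imposes f)
β1 |J1  (C1 outputs effort q/C1)
β3 |J1  (C2 outputs effort q/C2)
β0 |J2  (closing 1-jn rule on J1)
β4 |R1  (0-jn J2 has e-setter on 0)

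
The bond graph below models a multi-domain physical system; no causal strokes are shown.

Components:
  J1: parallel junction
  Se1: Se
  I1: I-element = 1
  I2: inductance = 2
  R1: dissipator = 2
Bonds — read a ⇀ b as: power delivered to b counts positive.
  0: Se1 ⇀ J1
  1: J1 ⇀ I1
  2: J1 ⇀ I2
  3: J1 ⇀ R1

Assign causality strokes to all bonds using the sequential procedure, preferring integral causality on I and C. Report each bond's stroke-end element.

#0 stroke→J1  (Se1: effort source, stroke at far end)
#1 stroke→I1  (0-jn J1 has e-setter on 0)
#2 stroke→I2  (J1 effort already set via bond 0)
#3 stroke→R1  (common-e at J1 fixed by 0)

bond 0 stroke at J1
bond 1 stroke at I1
bond 2 stroke at I2
bond 3 stroke at R1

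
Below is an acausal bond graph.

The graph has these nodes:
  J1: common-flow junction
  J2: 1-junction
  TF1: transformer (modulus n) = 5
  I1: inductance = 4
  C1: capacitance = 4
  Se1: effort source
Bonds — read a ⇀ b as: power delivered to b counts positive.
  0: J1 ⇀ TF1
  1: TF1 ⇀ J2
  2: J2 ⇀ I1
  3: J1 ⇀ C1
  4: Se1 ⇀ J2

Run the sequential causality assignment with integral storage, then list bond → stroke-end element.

#4 →J2  (Se1 (Se) sets effort on bond)
#2 →I1  (I1 integral (f out))
#1 →J2  (J2: bond 2 brought flow, rest push out)
#0 →TF1  (TF1: transformer flips bond 1)
#3 →J1  (1-jn J1 has f-setter on 0)

β0 stroke→TF1
β1 stroke→J2
β2 stroke→I1
β3 stroke→J1
β4 stroke→J2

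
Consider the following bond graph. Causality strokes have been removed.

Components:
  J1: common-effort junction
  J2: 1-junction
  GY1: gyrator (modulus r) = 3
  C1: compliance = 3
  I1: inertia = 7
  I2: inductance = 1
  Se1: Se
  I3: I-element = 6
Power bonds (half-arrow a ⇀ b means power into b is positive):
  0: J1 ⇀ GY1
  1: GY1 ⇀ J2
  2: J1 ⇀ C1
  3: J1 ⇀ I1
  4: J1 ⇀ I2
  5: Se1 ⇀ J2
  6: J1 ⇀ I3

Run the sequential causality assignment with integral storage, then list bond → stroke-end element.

b0 →GY1
b1 →GY1
b2 →J1
b3 →I1
b4 →I2
b5 →J2
b6 →I3

b5 stroke at J2  (Se1 (Se) sets effort on bond)
b1 stroke at GY1  (J2 needs exactly one f-in)
b0 stroke at GY1  (GY1 both-in/both-out from 1)
b2 stroke at J1  (C1 outputs effort q/C1)
b3 stroke at I1  (J1: bond 2 brought effort, rest push out)
b4 stroke at I2  (common-e at J1 fixed by 2)
b6 stroke at I3  (0-jn J1 has e-setter on 2)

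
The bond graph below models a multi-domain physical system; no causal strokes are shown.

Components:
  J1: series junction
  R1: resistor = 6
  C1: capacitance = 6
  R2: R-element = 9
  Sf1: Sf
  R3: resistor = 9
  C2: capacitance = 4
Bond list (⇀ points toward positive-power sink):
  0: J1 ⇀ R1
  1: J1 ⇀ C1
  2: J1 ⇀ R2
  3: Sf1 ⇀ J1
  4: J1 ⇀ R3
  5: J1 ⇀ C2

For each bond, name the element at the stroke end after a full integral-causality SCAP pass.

#0 stroke at J1
#1 stroke at J1
#2 stroke at J1
#3 stroke at Sf1
#4 stroke at J1
#5 stroke at J1

#3 |Sf1  (Sf1 fixes flow; stroke at Sf1)
#0 |J1  (J1 flow already set via bond 3)
#1 |J1  (1-jn J1 has f-setter on 3)
#2 |J1  (J1 flow already set via bond 3)
#4 |J1  (J1: bond 3 brought flow, rest push out)
#5 |J1  (J1: bond 3 brought flow, rest push out)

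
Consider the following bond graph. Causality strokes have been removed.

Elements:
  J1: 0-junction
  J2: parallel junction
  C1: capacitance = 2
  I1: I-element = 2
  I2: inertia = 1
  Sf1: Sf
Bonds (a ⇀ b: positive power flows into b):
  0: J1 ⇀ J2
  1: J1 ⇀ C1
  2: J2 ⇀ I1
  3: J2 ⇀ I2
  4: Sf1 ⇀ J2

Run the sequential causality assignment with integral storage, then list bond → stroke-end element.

b4 stroke at Sf1  (Sf1 fixes flow; stroke at Sf1)
b1 stroke at J1  (prefer integral on C1)
b0 stroke at J2  (J1: bond 1 brought effort, rest push out)
b2 stroke at I1  (J2 effort already set via bond 0)
b3 stroke at I2  (common-e at J2 fixed by 0)

#0 stroke at J2
#1 stroke at J1
#2 stroke at I1
#3 stroke at I2
#4 stroke at Sf1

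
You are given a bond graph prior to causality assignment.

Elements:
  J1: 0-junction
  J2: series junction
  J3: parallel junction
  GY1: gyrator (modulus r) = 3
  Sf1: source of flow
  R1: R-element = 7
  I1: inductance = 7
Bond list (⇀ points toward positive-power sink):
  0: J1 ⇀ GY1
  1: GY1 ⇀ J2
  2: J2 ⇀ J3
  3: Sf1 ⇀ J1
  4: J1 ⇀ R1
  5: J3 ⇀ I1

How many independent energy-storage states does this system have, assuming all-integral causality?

1  (I1 all integral)

#3 →Sf1  (Sf1: flow source, stroke at near end)
#5 →I1  (I1 integral (f out))
#2 →J3  (J3 needs exactly one e-in)
#1 →J2  (1-jn J2 has f-setter on 2)
#0 →J1  (GY GY1: same side as bond 1)
#4 →R1  (J1 effort already set via bond 0)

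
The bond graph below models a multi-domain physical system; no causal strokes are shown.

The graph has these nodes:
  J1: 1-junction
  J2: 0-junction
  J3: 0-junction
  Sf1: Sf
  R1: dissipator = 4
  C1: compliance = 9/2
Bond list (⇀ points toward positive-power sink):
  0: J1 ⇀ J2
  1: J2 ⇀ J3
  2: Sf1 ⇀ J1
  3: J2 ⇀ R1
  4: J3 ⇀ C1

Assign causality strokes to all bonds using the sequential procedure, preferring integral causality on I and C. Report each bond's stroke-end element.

bond 0 stroke→J1
bond 1 stroke→J2
bond 2 stroke→Sf1
bond 3 stroke→R1
bond 4 stroke→J3

b2 |Sf1  (Sf1 fixes flow; stroke at Sf1)
b0 |J1  (common-f at J1 fixed by 2)
b4 |J3  (C1: C, integral causality)
b1 |J2  (common-e at J3 fixed by 4)
b3 |R1  (common-e at J2 fixed by 1)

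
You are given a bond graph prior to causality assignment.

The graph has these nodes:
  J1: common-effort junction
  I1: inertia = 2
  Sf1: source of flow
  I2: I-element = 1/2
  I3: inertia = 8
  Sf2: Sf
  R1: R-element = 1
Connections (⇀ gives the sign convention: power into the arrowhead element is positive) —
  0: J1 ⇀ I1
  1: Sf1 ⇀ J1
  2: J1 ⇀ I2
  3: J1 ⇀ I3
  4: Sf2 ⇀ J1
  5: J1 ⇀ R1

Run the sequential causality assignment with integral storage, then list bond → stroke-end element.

b0 stroke at I1
b1 stroke at Sf1
b2 stroke at I2
b3 stroke at I3
b4 stroke at Sf2
b5 stroke at J1

β1 stroke at Sf1  (Sf1 fixes flow; stroke at Sf1)
β4 stroke at Sf2  (source Sf2 imposes f)
β0 stroke at I1  (I1 integral (f out))
β2 stroke at I2  (I2: I, integral causality)
β3 stroke at I3  (prefer integral on I3)
β5 stroke at J1  (J1: last free bond brings effort in)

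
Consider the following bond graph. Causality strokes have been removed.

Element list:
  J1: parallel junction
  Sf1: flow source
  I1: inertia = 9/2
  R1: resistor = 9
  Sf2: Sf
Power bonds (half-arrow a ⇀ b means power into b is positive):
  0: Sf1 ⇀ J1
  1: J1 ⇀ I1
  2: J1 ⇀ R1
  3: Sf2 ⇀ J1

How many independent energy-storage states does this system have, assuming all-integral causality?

1  (I1 all integral)

bond 0 stroke at Sf1  (Sf1 (Sf) sets flow on bond)
bond 3 stroke at Sf2  (Sf2 (Sf) sets flow on bond)
bond 1 stroke at I1  (I1: I, integral causality)
bond 2 stroke at J1  (J1: last free bond brings effort in)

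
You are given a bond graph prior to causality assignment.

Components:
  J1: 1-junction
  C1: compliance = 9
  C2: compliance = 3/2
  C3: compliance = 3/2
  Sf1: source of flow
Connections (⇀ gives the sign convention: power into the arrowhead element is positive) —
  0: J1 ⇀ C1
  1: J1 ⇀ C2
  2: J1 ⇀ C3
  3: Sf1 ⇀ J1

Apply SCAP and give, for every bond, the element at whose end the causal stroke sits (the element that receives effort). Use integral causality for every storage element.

bond 3 stroke→Sf1  (Sf1 (Sf) sets flow on bond)
bond 0 stroke→J1  (1-jn J1 has f-setter on 3)
bond 1 stroke→J1  (common-f at J1 fixed by 3)
bond 2 stroke→J1  (J1: bond 3 brought flow, rest push out)

#0 →J1
#1 →J1
#2 →J1
#3 →Sf1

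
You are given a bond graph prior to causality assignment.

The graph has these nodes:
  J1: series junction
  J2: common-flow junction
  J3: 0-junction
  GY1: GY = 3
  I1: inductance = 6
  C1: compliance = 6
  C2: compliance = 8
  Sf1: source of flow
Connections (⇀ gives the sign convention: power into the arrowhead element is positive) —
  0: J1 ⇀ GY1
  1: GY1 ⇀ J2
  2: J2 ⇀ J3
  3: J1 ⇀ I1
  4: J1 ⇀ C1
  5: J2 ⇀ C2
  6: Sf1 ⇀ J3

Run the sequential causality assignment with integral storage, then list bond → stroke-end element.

bond 0 stroke→J1
bond 1 stroke→J2
bond 2 stroke→J3
bond 3 stroke→I1
bond 4 stroke→J1
bond 5 stroke→J2
bond 6 stroke→Sf1

β6 |Sf1  (Sf1 (Sf) sets flow on bond)
β2 |J3  (closing 0-jn rule on J3)
β1 |J2  (1-jn J2 has f-setter on 2)
β5 |J2  (J2 flow already set via bond 2)
β0 |J1  (GY1 both-in/both-out from 1)
β3 |I1  (I1: I, integral causality)
β4 |J1  (common-f at J1 fixed by 3)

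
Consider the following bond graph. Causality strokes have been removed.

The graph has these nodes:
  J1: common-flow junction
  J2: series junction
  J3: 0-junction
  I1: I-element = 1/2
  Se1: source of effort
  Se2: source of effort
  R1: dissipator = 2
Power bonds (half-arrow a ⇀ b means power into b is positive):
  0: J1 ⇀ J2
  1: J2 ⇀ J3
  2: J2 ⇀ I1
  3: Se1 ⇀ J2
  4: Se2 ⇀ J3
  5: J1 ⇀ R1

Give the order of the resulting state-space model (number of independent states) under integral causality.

1  (I1 all integral)

bond 3 stroke at J2  (Se1: effort source, stroke at far end)
bond 4 stroke at J3  (source Se2 imposes e)
bond 1 stroke at J2  (0-jn J3 has e-setter on 4)
bond 2 stroke at I1  (I1 integral (f out))
bond 0 stroke at J2  (common-f at J2 fixed by 2)
bond 5 stroke at J1  (J1 flow already set via bond 0)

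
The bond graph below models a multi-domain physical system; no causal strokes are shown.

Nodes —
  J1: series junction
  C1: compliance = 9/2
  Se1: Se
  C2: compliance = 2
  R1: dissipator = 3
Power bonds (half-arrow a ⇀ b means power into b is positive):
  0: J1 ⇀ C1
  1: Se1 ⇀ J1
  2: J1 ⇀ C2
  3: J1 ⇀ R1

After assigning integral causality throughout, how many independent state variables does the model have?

bond 1 stroke at J1  (Se1 fixes effort; stroke away)
bond 0 stroke at J1  (C1 integral (e out))
bond 2 stroke at J1  (C2 outputs effort q/C2)
bond 3 stroke at R1  (only one flow-in slot at J1)

2  (C1, C2 all integral)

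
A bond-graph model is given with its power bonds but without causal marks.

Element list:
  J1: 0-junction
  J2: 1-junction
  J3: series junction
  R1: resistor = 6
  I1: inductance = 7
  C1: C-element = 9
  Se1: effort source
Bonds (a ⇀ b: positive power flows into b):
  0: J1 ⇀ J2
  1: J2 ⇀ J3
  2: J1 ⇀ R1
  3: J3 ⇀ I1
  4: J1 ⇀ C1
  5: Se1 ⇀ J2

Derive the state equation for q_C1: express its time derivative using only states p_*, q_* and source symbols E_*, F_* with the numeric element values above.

dq_C1/dt = -p_I1/7 - q_C1/54

b5 |J2  (Se1 fixes effort; stroke away)
b3 |I1  (I1 integral (f out))
b1 |J3  (J3 flow already set via bond 3)
b0 |J2  (1-jn J2 has f-setter on 1)
b4 |J1  (C1: C, integral causality)
b2 |R1  (J1: bond 4 brought effort, rest push out)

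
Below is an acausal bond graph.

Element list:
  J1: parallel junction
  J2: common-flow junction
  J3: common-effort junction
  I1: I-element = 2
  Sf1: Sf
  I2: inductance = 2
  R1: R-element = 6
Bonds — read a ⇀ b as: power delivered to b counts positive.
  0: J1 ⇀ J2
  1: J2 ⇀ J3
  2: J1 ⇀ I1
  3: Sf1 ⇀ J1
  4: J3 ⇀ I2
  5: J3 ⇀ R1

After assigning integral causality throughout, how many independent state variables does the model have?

2  (I1, I2 all integral)

β3 →Sf1  (Sf1: flow source, stroke at near end)
β2 →I1  (prefer integral on I1)
β0 →J1  (J1 needs exactly one e-in)
β1 →J2  (J2 flow already set via bond 0)
β4 →I2  (I2 outputs flow p/I2)
β5 →J3  (J3: last free bond brings effort in)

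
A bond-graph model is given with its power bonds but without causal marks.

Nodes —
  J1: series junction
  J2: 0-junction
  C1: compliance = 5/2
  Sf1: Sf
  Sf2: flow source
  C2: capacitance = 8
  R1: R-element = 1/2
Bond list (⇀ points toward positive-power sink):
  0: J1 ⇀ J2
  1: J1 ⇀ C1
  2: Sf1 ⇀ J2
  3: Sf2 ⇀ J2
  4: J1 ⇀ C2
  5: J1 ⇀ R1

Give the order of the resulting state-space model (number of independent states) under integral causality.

2  (C1, C2 all integral)

β2 stroke at Sf1  (source Sf1 imposes f)
β3 stroke at Sf2  (Sf2: flow source, stroke at near end)
β0 stroke at J2  (only one effort-in slot at J2)
β1 stroke at J1  (J1: bond 0 brought flow, rest push out)
β4 stroke at J1  (J1: bond 0 brought flow, rest push out)
β5 stroke at J1  (J1: bond 0 brought flow, rest push out)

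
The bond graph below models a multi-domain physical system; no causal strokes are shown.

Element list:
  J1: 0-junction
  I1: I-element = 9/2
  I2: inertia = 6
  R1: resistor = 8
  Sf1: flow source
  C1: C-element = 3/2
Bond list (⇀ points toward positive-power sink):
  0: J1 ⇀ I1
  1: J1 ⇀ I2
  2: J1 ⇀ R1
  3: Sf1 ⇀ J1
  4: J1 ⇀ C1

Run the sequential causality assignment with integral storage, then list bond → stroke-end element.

β3 stroke at Sf1  (Sf1 fixes flow; stroke at Sf1)
β0 stroke at I1  (I1: I, integral causality)
β1 stroke at I2  (I2 outputs flow p/I2)
β4 stroke at J1  (C1: C, integral causality)
β2 stroke at R1  (J1 effort already set via bond 4)

#0 →I1
#1 →I2
#2 →R1
#3 →Sf1
#4 →J1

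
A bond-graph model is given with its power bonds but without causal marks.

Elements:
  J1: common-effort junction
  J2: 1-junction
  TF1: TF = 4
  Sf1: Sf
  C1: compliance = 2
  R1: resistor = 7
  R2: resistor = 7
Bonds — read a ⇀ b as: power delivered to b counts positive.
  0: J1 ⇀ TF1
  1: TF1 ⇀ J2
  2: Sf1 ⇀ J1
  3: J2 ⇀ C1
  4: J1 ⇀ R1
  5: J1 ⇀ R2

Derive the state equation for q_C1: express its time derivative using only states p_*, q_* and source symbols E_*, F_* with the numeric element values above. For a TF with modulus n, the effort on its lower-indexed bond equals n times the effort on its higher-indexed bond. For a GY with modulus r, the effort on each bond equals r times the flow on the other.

dq_C1/dt = 4*F_Sf1 - 16*q_C1/7

#2 stroke at Sf1  (Sf1 (Sf) sets flow on bond)
#3 stroke at J2  (prefer integral on C1)
#1 stroke at TF1  (J2 needs exactly one f-in)
#0 stroke at J1  (through TF1, causality passes straight; one stroke at TF1)
#4 stroke at R1  (0-jn J1 has e-setter on 0)
#5 stroke at R2  (common-e at J1 fixed by 0)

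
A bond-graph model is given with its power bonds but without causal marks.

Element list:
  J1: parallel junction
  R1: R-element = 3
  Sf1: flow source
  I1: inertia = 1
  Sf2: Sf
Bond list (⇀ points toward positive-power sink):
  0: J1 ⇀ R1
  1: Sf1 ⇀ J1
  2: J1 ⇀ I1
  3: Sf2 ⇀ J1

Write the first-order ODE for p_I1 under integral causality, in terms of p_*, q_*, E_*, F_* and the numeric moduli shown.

#1 stroke→Sf1  (Sf1 (Sf) sets flow on bond)
#3 stroke→Sf2  (Sf2 fixes flow; stroke at Sf2)
#2 stroke→I1  (I1 integral (f out))
#0 stroke→J1  (J1: last free bond brings effort in)

dp_I1/dt = 3*F_Sf1 + 3*F_Sf2 - 3*p_I1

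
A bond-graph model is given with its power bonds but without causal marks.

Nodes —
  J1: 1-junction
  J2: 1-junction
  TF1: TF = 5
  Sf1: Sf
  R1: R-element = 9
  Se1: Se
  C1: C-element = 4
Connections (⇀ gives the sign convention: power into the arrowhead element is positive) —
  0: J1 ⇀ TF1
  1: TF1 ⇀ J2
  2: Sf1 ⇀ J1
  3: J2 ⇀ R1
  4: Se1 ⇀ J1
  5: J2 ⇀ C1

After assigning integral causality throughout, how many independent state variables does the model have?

#2 →Sf1  (Sf1: flow source, stroke at near end)
#4 →J1  (Se1 (Se) sets effort on bond)
#0 →J1  (common-f at J1 fixed by 2)
#1 →TF1  (through TF1, causality passes straight; one stroke at TF1)
#3 →J2  (J2: bond 1 brought flow, rest push out)
#5 →J2  (J2: bond 1 brought flow, rest push out)

1  (C1 all integral)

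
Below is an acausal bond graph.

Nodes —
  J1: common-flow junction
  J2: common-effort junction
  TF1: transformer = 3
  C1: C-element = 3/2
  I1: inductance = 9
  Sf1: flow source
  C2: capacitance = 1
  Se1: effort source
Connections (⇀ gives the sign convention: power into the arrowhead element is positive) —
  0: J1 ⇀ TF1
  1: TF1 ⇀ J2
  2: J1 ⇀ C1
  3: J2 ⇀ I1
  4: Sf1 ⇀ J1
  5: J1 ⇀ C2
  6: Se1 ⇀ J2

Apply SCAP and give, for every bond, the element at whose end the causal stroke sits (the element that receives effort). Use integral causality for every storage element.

bond 0 →J1
bond 1 →TF1
bond 2 →J1
bond 3 →I1
bond 4 →Sf1
bond 5 →J1
bond 6 →J2

bond 4 stroke→Sf1  (source Sf1 imposes f)
bond 6 stroke→J2  (source Se1 imposes e)
bond 0 stroke→J1  (J1: bond 4 brought flow, rest push out)
bond 2 stroke→J1  (J1 flow already set via bond 4)
bond 5 stroke→J1  (J1 flow already set via bond 4)
bond 1 stroke→TF1  (J2: bond 6 brought effort, rest push out)
bond 3 stroke→I1  (0-jn J2 has e-setter on 6)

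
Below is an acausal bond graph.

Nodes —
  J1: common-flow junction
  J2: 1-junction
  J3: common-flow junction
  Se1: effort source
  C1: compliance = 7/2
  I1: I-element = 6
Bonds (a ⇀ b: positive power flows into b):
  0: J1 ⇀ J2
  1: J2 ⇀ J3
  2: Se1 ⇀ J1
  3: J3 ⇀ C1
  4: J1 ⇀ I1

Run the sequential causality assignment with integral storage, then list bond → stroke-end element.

b0 stroke at J1
b1 stroke at J2
b2 stroke at J1
b3 stroke at J3
b4 stroke at I1

b2 |J1  (Se1 fixes effort; stroke away)
b3 |J3  (C1: C, integral causality)
b1 |J2  (only one flow-in slot at J3)
b0 |J1  (only one flow-in slot at J2)
b4 |I1  (closing 1-jn rule on J1)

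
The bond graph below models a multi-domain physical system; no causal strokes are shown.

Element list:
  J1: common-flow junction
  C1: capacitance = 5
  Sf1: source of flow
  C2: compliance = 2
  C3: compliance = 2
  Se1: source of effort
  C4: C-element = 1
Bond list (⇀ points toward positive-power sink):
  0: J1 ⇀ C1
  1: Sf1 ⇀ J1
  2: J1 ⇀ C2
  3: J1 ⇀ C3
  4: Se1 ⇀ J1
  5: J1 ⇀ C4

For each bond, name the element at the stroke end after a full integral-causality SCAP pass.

b1 stroke→Sf1  (Sf1 (Sf) sets flow on bond)
b4 stroke→J1  (Se1: effort source, stroke at far end)
b0 stroke→J1  (common-f at J1 fixed by 1)
b2 stroke→J1  (common-f at J1 fixed by 1)
b3 stroke→J1  (1-jn J1 has f-setter on 1)
b5 stroke→J1  (J1 flow already set via bond 1)

#0 |J1
#1 |Sf1
#2 |J1
#3 |J1
#4 |J1
#5 |J1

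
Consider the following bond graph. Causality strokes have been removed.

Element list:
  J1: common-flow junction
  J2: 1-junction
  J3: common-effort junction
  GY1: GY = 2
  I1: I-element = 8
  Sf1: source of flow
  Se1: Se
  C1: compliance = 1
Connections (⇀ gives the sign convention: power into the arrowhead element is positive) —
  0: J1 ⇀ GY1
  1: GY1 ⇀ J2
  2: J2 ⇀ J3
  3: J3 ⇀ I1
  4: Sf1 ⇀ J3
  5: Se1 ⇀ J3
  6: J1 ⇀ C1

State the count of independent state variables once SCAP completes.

bond 4 |Sf1  (Sf1 (Sf) sets flow on bond)
bond 5 |J3  (Se1 fixes effort; stroke away)
bond 2 |J2  (J3: bond 5 brought effort, rest push out)
bond 3 |I1  (J3: bond 5 brought effort, rest push out)
bond 1 |GY1  (J2 needs exactly one f-in)
bond 0 |GY1  (GY GY1: same side as bond 1)
bond 6 |J1  (1-jn J1 has f-setter on 0)

2  (C1, I1 all integral)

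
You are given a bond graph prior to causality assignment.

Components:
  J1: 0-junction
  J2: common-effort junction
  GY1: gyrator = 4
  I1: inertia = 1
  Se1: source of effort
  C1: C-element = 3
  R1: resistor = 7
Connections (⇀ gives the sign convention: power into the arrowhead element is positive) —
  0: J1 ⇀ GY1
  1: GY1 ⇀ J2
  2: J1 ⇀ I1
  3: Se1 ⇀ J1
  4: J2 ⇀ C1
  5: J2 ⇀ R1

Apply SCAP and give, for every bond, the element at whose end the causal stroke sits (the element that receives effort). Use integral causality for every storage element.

#3 |J1  (Se1 (Se) sets effort on bond)
#0 |GY1  (common-e at J1 fixed by 3)
#2 |I1  (J1: bond 3 brought effort, rest push out)
#1 |GY1  (GY1 both-in/both-out from 0)
#4 |J2  (C1: C, integral causality)
#5 |R1  (common-e at J2 fixed by 4)

β0 |GY1
β1 |GY1
β2 |I1
β3 |J1
β4 |J2
β5 |R1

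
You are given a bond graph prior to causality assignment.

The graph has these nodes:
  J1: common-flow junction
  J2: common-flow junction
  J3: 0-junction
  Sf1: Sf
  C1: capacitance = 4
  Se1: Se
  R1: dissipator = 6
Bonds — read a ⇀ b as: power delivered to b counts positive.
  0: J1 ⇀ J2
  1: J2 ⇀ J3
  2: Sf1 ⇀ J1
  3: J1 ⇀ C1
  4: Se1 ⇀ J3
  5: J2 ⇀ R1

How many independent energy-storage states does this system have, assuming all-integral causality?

β2 →Sf1  (Sf1: flow source, stroke at near end)
β4 →J3  (source Se1 imposes e)
β0 →J1  (J1: bond 2 brought flow, rest push out)
β3 →J1  (J1: bond 2 brought flow, rest push out)
β1 →J2  (J2 flow already set via bond 0)
β5 →J2  (J2: bond 0 brought flow, rest push out)

1  (C1 all integral)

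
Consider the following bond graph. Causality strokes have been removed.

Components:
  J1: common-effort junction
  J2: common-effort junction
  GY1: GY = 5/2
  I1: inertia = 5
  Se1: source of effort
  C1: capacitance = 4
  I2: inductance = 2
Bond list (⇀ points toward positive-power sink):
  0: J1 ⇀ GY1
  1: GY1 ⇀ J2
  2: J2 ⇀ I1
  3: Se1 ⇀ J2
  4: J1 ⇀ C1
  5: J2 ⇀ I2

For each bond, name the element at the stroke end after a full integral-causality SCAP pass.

bond 0 stroke at GY1
bond 1 stroke at GY1
bond 2 stroke at I1
bond 3 stroke at J2
bond 4 stroke at J1
bond 5 stroke at I2

bond 3 stroke at J2  (Se1 fixes effort; stroke away)
bond 1 stroke at GY1  (J2 effort already set via bond 3)
bond 2 stroke at I1  (0-jn J2 has e-setter on 3)
bond 5 stroke at I2  (0-jn J2 has e-setter on 3)
bond 0 stroke at GY1  (through GY1, causality inverts; strokes same side of GY1)
bond 4 stroke at J1  (J1 needs exactly one e-in)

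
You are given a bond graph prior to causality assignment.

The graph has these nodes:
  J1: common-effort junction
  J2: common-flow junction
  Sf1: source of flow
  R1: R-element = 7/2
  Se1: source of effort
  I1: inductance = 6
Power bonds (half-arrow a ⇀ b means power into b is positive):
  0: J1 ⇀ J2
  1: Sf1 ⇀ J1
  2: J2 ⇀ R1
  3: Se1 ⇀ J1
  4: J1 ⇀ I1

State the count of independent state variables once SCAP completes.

β1 stroke at Sf1  (Sf1: flow source, stroke at near end)
β3 stroke at J1  (Se1 fixes effort; stroke away)
β0 stroke at J2  (common-e at J1 fixed by 3)
β4 stroke at I1  (J1: bond 3 brought effort, rest push out)
β2 stroke at R1  (closing 1-jn rule on J2)

1  (I1 all integral)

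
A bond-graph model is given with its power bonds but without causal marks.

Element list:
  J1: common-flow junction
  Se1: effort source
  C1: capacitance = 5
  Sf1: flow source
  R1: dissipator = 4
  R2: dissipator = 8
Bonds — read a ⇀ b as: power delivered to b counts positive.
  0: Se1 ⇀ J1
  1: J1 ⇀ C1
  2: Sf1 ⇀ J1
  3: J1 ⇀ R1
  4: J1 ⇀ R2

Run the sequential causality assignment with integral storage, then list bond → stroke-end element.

β0 stroke→J1  (Se1: effort source, stroke at far end)
β2 stroke→Sf1  (source Sf1 imposes f)
β1 stroke→J1  (J1 flow already set via bond 2)
β3 stroke→J1  (common-f at J1 fixed by 2)
β4 stroke→J1  (J1: bond 2 brought flow, rest push out)

b0 |J1
b1 |J1
b2 |Sf1
b3 |J1
b4 |J1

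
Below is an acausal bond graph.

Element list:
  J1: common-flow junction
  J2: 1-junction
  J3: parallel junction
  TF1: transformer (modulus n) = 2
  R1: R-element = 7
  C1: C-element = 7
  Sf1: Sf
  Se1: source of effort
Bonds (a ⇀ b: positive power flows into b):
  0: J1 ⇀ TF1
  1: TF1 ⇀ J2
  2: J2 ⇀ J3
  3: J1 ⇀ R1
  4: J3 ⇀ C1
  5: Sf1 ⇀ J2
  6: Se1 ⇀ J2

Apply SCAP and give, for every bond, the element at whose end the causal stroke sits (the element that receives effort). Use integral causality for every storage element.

b0 |TF1
b1 |J2
b2 |J2
b3 |J1
b4 |J3
b5 |Sf1
b6 |J2

b5 |Sf1  (Sf1 (Sf) sets flow on bond)
b6 |J2  (Se1 fixes effort; stroke away)
b1 |J2  (1-jn J2 has f-setter on 5)
b2 |J2  (1-jn J2 has f-setter on 5)
b4 |J3  (only one effort-in slot at J3)
b0 |TF1  (TF1: transformer flips bond 1)
b3 |J1  (J1: bond 0 brought flow, rest push out)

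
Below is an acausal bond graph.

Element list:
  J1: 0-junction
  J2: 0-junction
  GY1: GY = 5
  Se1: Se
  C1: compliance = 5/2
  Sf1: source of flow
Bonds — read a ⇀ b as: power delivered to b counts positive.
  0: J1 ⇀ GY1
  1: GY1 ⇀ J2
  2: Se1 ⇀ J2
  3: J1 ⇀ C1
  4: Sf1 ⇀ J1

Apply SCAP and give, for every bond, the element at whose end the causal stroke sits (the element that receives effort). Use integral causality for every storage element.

b2 →J2  (Se1: effort source, stroke at far end)
b4 →Sf1  (Sf1 (Sf) sets flow on bond)
b1 →GY1  (J2: bond 2 brought effort, rest push out)
b0 →GY1  (GY GY1: same side as bond 1)
b3 →J1  (only one effort-in slot at J1)

bond 0 stroke→GY1
bond 1 stroke→GY1
bond 2 stroke→J2
bond 3 stroke→J1
bond 4 stroke→Sf1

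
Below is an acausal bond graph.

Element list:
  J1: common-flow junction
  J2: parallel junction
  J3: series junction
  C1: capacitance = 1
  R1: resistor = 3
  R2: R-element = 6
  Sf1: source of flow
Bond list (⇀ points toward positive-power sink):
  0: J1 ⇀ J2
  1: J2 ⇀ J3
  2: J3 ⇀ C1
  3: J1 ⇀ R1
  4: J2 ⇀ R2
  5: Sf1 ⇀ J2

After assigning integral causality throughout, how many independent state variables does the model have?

1  (C1 all integral)

bond 5 stroke at Sf1  (source Sf1 imposes f)
bond 2 stroke at J3  (C1 outputs effort q/C1)
bond 1 stroke at J2  (J3 needs exactly one f-in)
bond 0 stroke at J1  (J2: bond 1 brought effort, rest push out)
bond 4 stroke at R2  (0-jn J2 has e-setter on 1)
bond 3 stroke at R1  (J1 needs exactly one f-in)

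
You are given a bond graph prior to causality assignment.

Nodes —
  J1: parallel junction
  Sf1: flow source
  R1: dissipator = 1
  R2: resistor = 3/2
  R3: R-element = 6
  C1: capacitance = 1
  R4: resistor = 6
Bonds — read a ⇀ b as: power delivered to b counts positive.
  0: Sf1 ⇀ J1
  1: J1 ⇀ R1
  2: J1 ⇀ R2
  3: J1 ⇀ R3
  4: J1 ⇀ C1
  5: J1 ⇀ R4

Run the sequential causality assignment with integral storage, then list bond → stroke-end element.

β0 stroke→Sf1  (Sf1 (Sf) sets flow on bond)
β4 stroke→J1  (prefer integral on C1)
β1 stroke→R1  (common-e at J1 fixed by 4)
β2 stroke→R2  (0-jn J1 has e-setter on 4)
β3 stroke→R3  (J1: bond 4 brought effort, rest push out)
β5 stroke→R4  (0-jn J1 has e-setter on 4)

#0 |Sf1
#1 |R1
#2 |R2
#3 |R3
#4 |J1
#5 |R4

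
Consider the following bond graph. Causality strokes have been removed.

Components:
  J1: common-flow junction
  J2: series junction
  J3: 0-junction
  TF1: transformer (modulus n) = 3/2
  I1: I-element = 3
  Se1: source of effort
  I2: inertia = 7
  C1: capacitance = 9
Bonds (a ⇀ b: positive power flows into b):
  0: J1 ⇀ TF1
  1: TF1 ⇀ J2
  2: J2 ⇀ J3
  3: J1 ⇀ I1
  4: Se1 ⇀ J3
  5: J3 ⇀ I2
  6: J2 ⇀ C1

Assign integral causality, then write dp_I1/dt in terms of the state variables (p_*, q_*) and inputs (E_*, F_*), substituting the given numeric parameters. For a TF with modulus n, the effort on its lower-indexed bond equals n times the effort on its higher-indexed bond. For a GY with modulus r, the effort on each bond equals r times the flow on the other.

b4 →J3  (Se1 (Se) sets effort on bond)
b2 →J2  (common-e at J3 fixed by 4)
b5 →I2  (0-jn J3 has e-setter on 4)
b3 →I1  (I1 integral (f out))
b0 →J1  (1-jn J1 has f-setter on 3)
b1 →TF1  (through TF1, causality passes straight; one stroke at TF1)
b6 →J2  (common-f at J2 fixed by 1)

dp_I1/dt = -3*E_Se1/2 - q_C1/6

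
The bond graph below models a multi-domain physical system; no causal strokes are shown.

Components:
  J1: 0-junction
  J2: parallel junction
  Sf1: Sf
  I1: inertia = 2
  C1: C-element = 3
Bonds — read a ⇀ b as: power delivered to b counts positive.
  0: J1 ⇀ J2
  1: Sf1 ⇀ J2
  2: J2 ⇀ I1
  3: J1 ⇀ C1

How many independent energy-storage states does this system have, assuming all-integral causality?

b1 →Sf1  (Sf1 fixes flow; stroke at Sf1)
b2 →I1  (I1 integral (f out))
b0 →J2  (only one effort-in slot at J2)
b3 →J1  (closing 0-jn rule on J1)

2  (C1, I1 all integral)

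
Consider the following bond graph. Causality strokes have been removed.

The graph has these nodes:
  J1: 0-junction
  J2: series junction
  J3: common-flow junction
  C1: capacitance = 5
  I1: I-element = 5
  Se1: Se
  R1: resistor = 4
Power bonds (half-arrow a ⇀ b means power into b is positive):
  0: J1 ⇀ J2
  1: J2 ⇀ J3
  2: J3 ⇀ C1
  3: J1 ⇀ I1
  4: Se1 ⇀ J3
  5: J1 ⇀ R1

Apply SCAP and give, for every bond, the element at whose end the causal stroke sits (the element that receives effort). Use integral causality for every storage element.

#4 stroke at J3  (Se1 fixes effort; stroke away)
#2 stroke at J3  (C1 outputs effort q/C1)
#1 stroke at J2  (closing 1-jn rule on J3)
#0 stroke at J1  (J2: last free bond brings flow in)
#3 stroke at I1  (0-jn J1 has e-setter on 0)
#5 stroke at R1  (0-jn J1 has e-setter on 0)

b0 stroke→J1
b1 stroke→J2
b2 stroke→J3
b3 stroke→I1
b4 stroke→J3
b5 stroke→R1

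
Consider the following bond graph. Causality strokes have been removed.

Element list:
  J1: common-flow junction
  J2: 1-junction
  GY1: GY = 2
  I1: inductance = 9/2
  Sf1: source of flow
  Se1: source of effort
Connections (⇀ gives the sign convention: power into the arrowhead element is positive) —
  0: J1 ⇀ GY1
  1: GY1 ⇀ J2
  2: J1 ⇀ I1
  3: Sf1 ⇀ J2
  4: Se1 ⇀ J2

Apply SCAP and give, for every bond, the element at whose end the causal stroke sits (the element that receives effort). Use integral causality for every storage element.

β0 →J1
β1 →J2
β2 →I1
β3 →Sf1
β4 →J2

#3 stroke→Sf1  (Sf1 fixes flow; stroke at Sf1)
#4 stroke→J2  (Se1: effort source, stroke at far end)
#1 stroke→J2  (common-f at J2 fixed by 3)
#0 stroke→J1  (GY1 both-in/both-out from 1)
#2 stroke→I1  (J1: last free bond brings flow in)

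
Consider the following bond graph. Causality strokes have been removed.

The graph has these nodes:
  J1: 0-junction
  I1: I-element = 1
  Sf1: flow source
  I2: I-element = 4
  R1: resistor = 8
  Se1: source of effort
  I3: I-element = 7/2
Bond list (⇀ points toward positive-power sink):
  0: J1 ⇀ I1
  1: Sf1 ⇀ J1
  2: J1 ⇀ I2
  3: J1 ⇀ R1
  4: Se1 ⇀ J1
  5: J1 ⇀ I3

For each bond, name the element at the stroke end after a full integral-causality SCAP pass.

b0 →I1
b1 →Sf1
b2 →I2
b3 →R1
b4 →J1
b5 →I3

bond 1 |Sf1  (Sf1: flow source, stroke at near end)
bond 4 |J1  (Se1 fixes effort; stroke away)
bond 0 |I1  (0-jn J1 has e-setter on 4)
bond 2 |I2  (J1: bond 4 brought effort, rest push out)
bond 3 |R1  (J1: bond 4 brought effort, rest push out)
bond 5 |I3  (common-e at J1 fixed by 4)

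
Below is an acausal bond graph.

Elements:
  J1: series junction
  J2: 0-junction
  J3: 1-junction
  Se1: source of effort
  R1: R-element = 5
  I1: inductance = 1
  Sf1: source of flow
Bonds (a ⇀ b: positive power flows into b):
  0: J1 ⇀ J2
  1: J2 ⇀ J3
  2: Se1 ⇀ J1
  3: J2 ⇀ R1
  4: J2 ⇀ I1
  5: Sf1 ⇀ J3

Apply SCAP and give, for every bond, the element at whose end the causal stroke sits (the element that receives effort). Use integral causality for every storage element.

b2 →J1  (source Se1 imposes e)
b5 →Sf1  (Sf1 (Sf) sets flow on bond)
b0 →J2  (only one flow-in slot at J1)
b1 →J3  (J2 effort already set via bond 0)
b3 →R1  (0-jn J2 has e-setter on 0)
b4 →I1  (J2 effort already set via bond 0)

β0 stroke at J2
β1 stroke at J3
β2 stroke at J1
β3 stroke at R1
β4 stroke at I1
β5 stroke at Sf1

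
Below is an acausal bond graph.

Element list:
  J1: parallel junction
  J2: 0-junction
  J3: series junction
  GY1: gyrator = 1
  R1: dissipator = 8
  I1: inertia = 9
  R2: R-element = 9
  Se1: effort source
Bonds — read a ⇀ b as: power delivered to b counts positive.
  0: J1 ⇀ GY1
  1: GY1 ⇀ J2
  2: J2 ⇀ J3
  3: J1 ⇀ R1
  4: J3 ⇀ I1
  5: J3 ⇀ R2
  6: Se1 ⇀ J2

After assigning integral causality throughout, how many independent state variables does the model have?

1  (I1 all integral)

β6 stroke→J2  (source Se1 imposes e)
β1 stroke→GY1  (common-e at J2 fixed by 6)
β2 stroke→J3  (J2: bond 6 brought effort, rest push out)
β0 stroke→GY1  (GY GY1: same side as bond 1)
β3 stroke→J1  (only one effort-in slot at J1)
β4 stroke→I1  (I1: I, integral causality)
β5 stroke→J3  (J3: bond 4 brought flow, rest push out)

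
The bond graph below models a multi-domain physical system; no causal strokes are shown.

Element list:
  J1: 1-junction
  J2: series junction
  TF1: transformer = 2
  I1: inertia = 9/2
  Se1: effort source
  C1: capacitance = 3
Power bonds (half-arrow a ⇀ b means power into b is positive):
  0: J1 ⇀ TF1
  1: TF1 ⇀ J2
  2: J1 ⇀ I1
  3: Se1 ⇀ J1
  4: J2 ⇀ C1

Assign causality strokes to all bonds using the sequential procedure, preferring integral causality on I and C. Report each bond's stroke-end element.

bond 0 stroke→J1
bond 1 stroke→TF1
bond 2 stroke→I1
bond 3 stroke→J1
bond 4 stroke→J2

β3 stroke→J1  (Se1 fixes effort; stroke away)
β2 stroke→I1  (I1: I, integral causality)
β0 stroke→J1  (J1 flow already set via bond 2)
β1 stroke→TF1  (TF1 one-in-one-out from 0)
β4 stroke→J2  (1-jn J2 has f-setter on 1)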